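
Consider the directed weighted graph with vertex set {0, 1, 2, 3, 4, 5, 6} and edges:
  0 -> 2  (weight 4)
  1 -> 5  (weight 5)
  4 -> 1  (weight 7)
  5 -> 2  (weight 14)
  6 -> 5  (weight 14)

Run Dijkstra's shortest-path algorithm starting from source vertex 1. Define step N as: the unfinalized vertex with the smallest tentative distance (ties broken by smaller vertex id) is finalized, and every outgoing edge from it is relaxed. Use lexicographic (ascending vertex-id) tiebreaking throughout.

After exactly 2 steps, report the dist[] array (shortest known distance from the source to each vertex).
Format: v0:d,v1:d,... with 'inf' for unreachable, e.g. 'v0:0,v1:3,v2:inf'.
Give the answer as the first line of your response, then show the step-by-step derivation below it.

v0:inf,v1:0,v2:19,v3:inf,v4:inf,v5:5,v6:inf

step 1: dist = v0:inf,v1:0,v2:inf,v3:inf,v4:inf,v5:5,v6:inf
step 2: dist = v0:inf,v1:0,v2:19,v3:inf,v4:inf,v5:5,v6:inf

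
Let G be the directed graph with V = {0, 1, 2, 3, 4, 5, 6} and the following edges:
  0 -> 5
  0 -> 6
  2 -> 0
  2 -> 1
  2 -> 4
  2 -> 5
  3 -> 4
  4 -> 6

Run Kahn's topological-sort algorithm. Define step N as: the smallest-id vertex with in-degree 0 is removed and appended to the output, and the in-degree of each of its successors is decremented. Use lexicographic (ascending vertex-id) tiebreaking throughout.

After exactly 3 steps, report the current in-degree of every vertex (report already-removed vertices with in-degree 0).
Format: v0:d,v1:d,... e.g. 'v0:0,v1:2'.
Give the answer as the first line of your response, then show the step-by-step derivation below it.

v0:0,v1:0,v2:0,v3:0,v4:1,v5:0,v6:1

step 1: output 2; order=[2]; indeg=(0,0,0,0,1,1,2)
step 2: output 0; order=[2,0]; indeg=(0,0,0,0,1,0,1)
step 3: output 1; order=[2,0,1]; indeg=(0,0,0,0,1,0,1)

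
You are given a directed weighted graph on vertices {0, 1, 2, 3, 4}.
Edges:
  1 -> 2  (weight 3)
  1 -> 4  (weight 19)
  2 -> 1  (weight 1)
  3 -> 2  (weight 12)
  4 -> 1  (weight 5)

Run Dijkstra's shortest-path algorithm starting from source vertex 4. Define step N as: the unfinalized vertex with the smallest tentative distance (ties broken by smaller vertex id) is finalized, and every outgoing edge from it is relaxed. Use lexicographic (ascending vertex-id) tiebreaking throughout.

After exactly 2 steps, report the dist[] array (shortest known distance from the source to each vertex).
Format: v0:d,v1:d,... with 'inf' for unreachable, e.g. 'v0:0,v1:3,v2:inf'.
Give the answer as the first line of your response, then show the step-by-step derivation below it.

v0:inf,v1:5,v2:8,v3:inf,v4:0

step 1: dist = v0:inf,v1:5,v2:inf,v3:inf,v4:0
step 2: dist = v0:inf,v1:5,v2:8,v3:inf,v4:0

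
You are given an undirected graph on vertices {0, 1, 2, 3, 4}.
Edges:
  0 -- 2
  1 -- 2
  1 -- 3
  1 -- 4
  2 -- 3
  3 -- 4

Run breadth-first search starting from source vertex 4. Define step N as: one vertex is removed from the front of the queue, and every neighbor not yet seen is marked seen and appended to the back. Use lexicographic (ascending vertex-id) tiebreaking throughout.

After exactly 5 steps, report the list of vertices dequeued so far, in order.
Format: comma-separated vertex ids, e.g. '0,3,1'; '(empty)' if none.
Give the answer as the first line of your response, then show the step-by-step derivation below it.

4,1,3,2,0

step 1: dequeue 4; queue=[1,3]; order=4
step 2: dequeue 1; queue=[3,2]; order=4,1
step 3: dequeue 3; queue=[2]; order=4,1,3
step 4: dequeue 2; queue=[0]; order=4,1,3,2
step 5: dequeue 0; queue=[(empty)]; order=4,1,3,2,0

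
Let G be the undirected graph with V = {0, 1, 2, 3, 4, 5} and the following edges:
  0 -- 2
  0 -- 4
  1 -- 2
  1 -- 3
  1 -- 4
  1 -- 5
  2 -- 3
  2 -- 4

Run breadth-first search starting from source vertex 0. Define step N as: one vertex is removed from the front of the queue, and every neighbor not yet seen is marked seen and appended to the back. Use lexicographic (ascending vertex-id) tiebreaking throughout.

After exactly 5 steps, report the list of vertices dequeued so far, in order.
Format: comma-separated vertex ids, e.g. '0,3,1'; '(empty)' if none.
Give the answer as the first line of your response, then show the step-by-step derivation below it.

0,2,4,1,3

step 1: dequeue 0; queue=[2,4]; order=0
step 2: dequeue 2; queue=[4,1,3]; order=0,2
step 3: dequeue 4; queue=[1,3]; order=0,2,4
step 4: dequeue 1; queue=[3,5]; order=0,2,4,1
step 5: dequeue 3; queue=[5]; order=0,2,4,1,3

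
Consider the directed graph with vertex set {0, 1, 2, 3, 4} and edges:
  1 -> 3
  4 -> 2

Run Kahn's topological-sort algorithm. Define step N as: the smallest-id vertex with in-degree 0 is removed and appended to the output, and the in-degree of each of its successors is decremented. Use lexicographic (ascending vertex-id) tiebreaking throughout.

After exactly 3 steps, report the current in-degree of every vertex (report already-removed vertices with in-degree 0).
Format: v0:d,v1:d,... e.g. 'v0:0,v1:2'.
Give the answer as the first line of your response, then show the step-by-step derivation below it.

v0:0,v1:0,v2:1,v3:0,v4:0

step 1: output 0; order=[0]; indeg=(0,0,1,1,0)
step 2: output 1; order=[0,1]; indeg=(0,0,1,0,0)
step 3: output 3; order=[0,1,3]; indeg=(0,0,1,0,0)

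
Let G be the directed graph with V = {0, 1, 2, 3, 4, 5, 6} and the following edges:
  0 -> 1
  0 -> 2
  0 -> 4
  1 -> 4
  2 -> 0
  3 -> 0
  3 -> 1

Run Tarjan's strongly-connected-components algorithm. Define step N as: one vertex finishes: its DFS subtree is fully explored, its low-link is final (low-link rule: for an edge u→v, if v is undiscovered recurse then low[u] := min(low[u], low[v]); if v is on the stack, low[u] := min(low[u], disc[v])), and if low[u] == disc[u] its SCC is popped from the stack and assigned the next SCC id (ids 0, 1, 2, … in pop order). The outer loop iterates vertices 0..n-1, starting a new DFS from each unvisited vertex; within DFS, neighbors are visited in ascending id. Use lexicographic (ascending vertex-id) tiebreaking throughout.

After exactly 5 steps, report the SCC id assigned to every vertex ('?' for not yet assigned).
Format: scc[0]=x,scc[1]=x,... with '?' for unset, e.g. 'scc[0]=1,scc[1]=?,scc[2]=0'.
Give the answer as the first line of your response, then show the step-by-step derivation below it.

scc[0]=2,scc[1]=1,scc[2]=2,scc[3]=3,scc[4]=0,scc[5]=?,scc[6]=?

step 1: low=(low[0]=0,low[1]=1,low[2]=?,low[3]=?,low[4]=2,low[5]=?,low[6]=?); scc=(scc[0]=?,scc[1]=?,scc[2]=?,scc[3]=?,scc[4]=0,scc[5]=?,scc[6]=?)
step 2: low=(low[0]=0,low[1]=1,low[2]=?,low[3]=?,low[4]=2,low[5]=?,low[6]=?); scc=(scc[0]=?,scc[1]=1,scc[2]=?,scc[3]=?,scc[4]=0,scc[5]=?,scc[6]=?)
step 3: low=(low[0]=0,low[1]=1,low[2]=0,low[3]=?,low[4]=2,low[5]=?,low[6]=?); scc=(scc[0]=?,scc[1]=1,scc[2]=?,scc[3]=?,scc[4]=0,scc[5]=?,scc[6]=?)
step 4: low=(low[0]=0,low[1]=1,low[2]=0,low[3]=?,low[4]=2,low[5]=?,low[6]=?); scc=(scc[0]=2,scc[1]=1,scc[2]=2,scc[3]=?,scc[4]=0,scc[5]=?,scc[6]=?)
step 5: low=(low[0]=0,low[1]=1,low[2]=0,low[3]=4,low[4]=2,low[5]=?,low[6]=?); scc=(scc[0]=2,scc[1]=1,scc[2]=2,scc[3]=3,scc[4]=0,scc[5]=?,scc[6]=?)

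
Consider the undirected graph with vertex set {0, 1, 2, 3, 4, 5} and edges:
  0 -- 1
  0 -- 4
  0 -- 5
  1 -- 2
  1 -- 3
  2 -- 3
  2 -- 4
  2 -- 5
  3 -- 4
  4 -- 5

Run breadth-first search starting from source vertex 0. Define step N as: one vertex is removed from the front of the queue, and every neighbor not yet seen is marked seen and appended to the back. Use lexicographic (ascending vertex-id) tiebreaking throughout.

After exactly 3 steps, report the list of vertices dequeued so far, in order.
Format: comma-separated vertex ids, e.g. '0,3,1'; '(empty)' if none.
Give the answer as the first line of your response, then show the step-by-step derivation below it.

0,1,4

step 1: dequeue 0; queue=[1,4,5]; order=0
step 2: dequeue 1; queue=[4,5,2,3]; order=0,1
step 3: dequeue 4; queue=[5,2,3]; order=0,1,4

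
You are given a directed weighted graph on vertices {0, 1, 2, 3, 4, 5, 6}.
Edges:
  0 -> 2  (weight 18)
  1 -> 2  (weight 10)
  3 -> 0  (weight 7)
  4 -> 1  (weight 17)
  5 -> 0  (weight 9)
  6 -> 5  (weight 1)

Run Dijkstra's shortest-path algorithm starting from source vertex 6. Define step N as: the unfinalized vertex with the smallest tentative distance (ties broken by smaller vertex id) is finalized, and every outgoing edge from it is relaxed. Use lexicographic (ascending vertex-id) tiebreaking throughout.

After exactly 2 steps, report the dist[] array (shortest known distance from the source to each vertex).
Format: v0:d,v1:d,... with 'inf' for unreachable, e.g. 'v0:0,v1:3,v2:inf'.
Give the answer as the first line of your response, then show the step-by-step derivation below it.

v0:10,v1:inf,v2:inf,v3:inf,v4:inf,v5:1,v6:0

step 1: dist = v0:inf,v1:inf,v2:inf,v3:inf,v4:inf,v5:1,v6:0
step 2: dist = v0:10,v1:inf,v2:inf,v3:inf,v4:inf,v5:1,v6:0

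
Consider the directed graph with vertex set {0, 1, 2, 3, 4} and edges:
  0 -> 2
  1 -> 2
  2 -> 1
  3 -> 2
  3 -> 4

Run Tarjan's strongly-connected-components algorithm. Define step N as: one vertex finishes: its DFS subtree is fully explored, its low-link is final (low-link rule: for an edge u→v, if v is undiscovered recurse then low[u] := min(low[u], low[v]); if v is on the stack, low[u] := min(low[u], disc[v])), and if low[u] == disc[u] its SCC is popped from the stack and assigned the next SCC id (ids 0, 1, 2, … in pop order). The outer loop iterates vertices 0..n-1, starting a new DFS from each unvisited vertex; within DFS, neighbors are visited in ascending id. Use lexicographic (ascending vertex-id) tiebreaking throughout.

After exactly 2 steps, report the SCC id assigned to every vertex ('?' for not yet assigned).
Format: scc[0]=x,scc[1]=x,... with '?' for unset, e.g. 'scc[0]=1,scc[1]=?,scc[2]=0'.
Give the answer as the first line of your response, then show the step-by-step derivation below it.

scc[0]=?,scc[1]=0,scc[2]=0,scc[3]=?,scc[4]=?

step 1: low=(low[0]=0,low[1]=1,low[2]=1,low[3]=?,low[4]=?); scc=(scc[0]=?,scc[1]=?,scc[2]=?,scc[3]=?,scc[4]=?)
step 2: low=(low[0]=0,low[1]=1,low[2]=1,low[3]=?,low[4]=?); scc=(scc[0]=?,scc[1]=0,scc[2]=0,scc[3]=?,scc[4]=?)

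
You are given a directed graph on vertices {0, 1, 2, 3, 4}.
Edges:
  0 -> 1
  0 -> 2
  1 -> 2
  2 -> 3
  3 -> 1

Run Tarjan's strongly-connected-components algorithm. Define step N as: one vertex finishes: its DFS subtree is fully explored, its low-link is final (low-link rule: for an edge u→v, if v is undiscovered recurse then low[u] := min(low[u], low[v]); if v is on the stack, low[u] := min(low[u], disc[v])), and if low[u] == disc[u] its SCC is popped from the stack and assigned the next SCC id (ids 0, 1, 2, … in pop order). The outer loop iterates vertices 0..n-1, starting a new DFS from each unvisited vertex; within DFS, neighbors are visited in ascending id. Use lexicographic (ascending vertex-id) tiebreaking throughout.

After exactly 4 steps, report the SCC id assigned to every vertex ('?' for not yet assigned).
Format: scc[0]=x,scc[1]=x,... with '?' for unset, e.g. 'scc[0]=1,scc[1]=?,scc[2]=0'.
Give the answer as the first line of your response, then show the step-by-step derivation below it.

scc[0]=1,scc[1]=0,scc[2]=0,scc[3]=0,scc[4]=?

step 1: low=(low[0]=0,low[1]=1,low[2]=2,low[3]=1,low[4]=?); scc=(scc[0]=?,scc[1]=?,scc[2]=?,scc[3]=?,scc[4]=?)
step 2: low=(low[0]=0,low[1]=1,low[2]=1,low[3]=1,low[4]=?); scc=(scc[0]=?,scc[1]=?,scc[2]=?,scc[3]=?,scc[4]=?)
step 3: low=(low[0]=0,low[1]=1,low[2]=1,low[3]=1,low[4]=?); scc=(scc[0]=?,scc[1]=0,scc[2]=0,scc[3]=0,scc[4]=?)
step 4: low=(low[0]=0,low[1]=1,low[2]=1,low[3]=1,low[4]=?); scc=(scc[0]=1,scc[1]=0,scc[2]=0,scc[3]=0,scc[4]=?)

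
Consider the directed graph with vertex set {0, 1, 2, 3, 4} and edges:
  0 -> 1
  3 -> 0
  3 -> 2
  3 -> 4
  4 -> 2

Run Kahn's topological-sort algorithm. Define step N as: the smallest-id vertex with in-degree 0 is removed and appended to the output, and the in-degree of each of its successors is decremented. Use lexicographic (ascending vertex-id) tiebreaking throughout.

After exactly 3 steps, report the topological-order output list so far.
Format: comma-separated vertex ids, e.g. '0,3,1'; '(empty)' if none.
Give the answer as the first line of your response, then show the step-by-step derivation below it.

3,0,1

step 1: output 3; order=[3]; indeg=(0,1,1,0,0)
step 2: output 0; order=[3,0]; indeg=(0,0,1,0,0)
step 3: output 1; order=[3,0,1]; indeg=(0,0,1,0,0)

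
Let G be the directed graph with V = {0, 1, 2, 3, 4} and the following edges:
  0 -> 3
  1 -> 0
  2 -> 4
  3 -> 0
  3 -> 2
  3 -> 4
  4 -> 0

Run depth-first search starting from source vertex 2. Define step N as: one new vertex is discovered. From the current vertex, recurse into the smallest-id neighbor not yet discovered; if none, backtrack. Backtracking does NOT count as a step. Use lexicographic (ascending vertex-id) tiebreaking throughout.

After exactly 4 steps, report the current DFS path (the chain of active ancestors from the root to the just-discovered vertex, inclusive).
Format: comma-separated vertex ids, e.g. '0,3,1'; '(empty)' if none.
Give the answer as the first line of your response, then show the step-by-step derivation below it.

2,4,0,3

step 1: discover 2; path=2; order=2
step 2: discover 4; path=2>4; order=2,4
step 3: discover 0; path=2>4>0; order=2,4,0
step 4: discover 3; path=2>4>0>3; order=2,4,0,3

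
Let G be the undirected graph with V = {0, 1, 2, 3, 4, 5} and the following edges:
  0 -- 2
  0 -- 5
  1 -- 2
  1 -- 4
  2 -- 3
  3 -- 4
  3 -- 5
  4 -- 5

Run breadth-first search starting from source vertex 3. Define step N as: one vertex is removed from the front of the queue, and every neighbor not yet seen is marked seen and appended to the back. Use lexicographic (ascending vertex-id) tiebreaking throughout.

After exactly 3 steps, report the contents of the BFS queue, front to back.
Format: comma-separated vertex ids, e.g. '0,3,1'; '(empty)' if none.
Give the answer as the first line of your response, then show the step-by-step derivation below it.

5,0,1

step 1: dequeue 3; queue=[2,4,5]; order=3
step 2: dequeue 2; queue=[4,5,0,1]; order=3,2
step 3: dequeue 4; queue=[5,0,1]; order=3,2,4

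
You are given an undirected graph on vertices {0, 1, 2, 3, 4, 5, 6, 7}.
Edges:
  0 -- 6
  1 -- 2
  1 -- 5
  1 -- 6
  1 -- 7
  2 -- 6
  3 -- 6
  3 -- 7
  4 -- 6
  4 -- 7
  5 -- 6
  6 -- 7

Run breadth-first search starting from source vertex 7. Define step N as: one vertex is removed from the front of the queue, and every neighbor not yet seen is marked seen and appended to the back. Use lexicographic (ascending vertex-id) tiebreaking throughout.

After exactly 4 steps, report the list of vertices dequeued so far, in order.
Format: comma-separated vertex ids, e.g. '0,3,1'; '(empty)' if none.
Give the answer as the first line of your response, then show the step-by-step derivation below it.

7,1,3,4

step 1: dequeue 7; queue=[1,3,4,6]; order=7
step 2: dequeue 1; queue=[3,4,6,2,5]; order=7,1
step 3: dequeue 3; queue=[4,6,2,5]; order=7,1,3
step 4: dequeue 4; queue=[6,2,5]; order=7,1,3,4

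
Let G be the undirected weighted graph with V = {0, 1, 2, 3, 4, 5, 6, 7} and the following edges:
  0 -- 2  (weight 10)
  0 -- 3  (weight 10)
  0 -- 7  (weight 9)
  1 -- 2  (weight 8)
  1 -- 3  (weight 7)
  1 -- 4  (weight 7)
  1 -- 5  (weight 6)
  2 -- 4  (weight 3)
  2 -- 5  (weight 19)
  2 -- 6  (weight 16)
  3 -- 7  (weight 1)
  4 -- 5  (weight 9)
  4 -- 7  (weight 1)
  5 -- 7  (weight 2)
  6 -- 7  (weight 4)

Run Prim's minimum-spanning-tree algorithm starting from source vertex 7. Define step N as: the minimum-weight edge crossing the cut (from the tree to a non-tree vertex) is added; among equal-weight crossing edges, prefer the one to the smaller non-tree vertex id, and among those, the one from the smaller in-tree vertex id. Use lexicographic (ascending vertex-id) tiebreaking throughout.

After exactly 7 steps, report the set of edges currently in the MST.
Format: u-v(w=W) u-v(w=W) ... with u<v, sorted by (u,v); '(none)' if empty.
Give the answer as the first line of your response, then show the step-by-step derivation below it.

0-7(w=9) 1-5(w=6) 2-4(w=3) 3-7(w=1) 4-7(w=1) 5-7(w=2) 6-7(w=4)

step 1: add edge 3-7 (w=1); MST = {3-7(w=1)}
step 2: add edge 4-7 (w=1); MST = {3-7(w=1) 4-7(w=1)}
step 3: add edge 5-7 (w=2); MST = {3-7(w=1) 4-7(w=1) 5-7(w=2)}
step 4: add edge 2-4 (w=3); MST = {2-4(w=3) 3-7(w=1) 4-7(w=1) 5-7(w=2)}
step 5: add edge 6-7 (w=4); MST = {2-4(w=3) 3-7(w=1) 4-7(w=1) 5-7(w=2) 6-7(w=4)}
step 6: add edge 1-5 (w=6); MST = {1-5(w=6) 2-4(w=3) 3-7(w=1) 4-7(w=1) 5-7(w=2) 6-7(w=4)}
step 7: add edge 0-7 (w=9); MST = {0-7(w=9) 1-5(w=6) 2-4(w=3) 3-7(w=1) 4-7(w=1) 5-7(w=2) 6-7(w=4)}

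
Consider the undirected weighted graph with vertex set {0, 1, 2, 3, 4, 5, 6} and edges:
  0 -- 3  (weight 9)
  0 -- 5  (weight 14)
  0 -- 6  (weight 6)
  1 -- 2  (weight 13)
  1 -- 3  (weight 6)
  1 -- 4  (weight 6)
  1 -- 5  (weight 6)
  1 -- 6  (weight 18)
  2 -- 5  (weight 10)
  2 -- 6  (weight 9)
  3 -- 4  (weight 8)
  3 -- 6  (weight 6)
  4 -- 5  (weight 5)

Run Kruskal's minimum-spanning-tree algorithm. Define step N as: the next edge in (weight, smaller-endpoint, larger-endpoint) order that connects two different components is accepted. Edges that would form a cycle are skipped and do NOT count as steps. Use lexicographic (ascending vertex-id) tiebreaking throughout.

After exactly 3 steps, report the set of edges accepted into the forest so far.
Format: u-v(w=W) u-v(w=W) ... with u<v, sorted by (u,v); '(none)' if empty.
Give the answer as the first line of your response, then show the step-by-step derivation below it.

0-6(w=6) 1-3(w=6) 4-5(w=5)

step 1: add edge 4-5 (w=5); MST = {4-5(w=5)}
step 2: add edge 0-6 (w=6); MST = {0-6(w=6) 4-5(w=5)}
step 3: add edge 1-3 (w=6); MST = {0-6(w=6) 1-3(w=6) 4-5(w=5)}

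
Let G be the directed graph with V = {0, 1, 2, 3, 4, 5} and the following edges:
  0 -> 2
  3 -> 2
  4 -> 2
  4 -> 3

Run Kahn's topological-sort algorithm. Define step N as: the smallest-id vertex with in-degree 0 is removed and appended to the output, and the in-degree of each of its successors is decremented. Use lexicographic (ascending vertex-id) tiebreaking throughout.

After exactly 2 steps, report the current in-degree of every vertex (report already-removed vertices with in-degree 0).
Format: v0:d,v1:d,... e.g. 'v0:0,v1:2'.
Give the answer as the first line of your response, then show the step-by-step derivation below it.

v0:0,v1:0,v2:2,v3:1,v4:0,v5:0

step 1: output 0; order=[0]; indeg=(0,0,2,1,0,0)
step 2: output 1; order=[0,1]; indeg=(0,0,2,1,0,0)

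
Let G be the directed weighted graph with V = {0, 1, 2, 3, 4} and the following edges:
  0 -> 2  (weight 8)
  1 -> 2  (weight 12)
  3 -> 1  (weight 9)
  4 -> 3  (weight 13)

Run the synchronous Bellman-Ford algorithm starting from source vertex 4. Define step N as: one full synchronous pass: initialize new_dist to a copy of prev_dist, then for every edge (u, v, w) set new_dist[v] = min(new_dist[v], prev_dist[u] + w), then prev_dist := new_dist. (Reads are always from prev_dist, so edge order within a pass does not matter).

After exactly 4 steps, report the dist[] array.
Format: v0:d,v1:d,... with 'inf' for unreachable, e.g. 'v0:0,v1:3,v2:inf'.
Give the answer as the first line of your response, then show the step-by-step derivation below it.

v0:inf,v1:22,v2:34,v3:13,v4:0

step 1: dist = v0:inf,v1:inf,v2:inf,v3:13,v4:0
step 2: dist = v0:inf,v1:22,v2:inf,v3:13,v4:0
step 3: dist = v0:inf,v1:22,v2:34,v3:13,v4:0
step 4: dist = v0:inf,v1:22,v2:34,v3:13,v4:0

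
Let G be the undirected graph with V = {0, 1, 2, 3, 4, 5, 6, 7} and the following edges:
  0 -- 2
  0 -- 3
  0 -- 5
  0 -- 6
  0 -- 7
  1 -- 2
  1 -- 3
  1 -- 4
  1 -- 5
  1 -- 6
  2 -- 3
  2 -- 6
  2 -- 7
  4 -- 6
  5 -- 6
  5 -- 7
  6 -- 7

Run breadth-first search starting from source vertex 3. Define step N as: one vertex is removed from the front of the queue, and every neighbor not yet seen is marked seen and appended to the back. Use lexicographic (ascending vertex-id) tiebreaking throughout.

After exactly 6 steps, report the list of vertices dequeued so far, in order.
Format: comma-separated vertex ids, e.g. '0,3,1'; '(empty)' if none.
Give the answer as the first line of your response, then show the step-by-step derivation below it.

3,0,1,2,5,6

step 1: dequeue 3; queue=[0,1,2]; order=3
step 2: dequeue 0; queue=[1,2,5,6,7]; order=3,0
step 3: dequeue 1; queue=[2,5,6,7,4]; order=3,0,1
step 4: dequeue 2; queue=[5,6,7,4]; order=3,0,1,2
step 5: dequeue 5; queue=[6,7,4]; order=3,0,1,2,5
step 6: dequeue 6; queue=[7,4]; order=3,0,1,2,5,6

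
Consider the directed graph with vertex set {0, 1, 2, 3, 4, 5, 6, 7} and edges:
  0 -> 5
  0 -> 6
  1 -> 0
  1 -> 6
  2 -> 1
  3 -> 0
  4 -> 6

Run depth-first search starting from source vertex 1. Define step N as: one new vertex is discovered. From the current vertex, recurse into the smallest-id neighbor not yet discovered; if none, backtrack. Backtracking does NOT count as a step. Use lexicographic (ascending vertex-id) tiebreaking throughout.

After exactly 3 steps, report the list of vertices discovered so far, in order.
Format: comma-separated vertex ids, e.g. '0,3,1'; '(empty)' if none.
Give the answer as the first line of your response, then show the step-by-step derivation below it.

1,0,5

step 1: discover 1; path=1; order=1
step 2: discover 0; path=1>0; order=1,0
step 3: discover 5; path=1>0>5; order=1,0,5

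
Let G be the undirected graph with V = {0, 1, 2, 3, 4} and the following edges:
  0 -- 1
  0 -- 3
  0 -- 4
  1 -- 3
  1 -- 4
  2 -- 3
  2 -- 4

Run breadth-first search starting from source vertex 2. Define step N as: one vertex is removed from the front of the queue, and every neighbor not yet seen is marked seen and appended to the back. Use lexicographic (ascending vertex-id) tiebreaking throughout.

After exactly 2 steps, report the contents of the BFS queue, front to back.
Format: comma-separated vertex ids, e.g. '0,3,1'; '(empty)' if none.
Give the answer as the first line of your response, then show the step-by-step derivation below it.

4,0,1

step 1: dequeue 2; queue=[3,4]; order=2
step 2: dequeue 3; queue=[4,0,1]; order=2,3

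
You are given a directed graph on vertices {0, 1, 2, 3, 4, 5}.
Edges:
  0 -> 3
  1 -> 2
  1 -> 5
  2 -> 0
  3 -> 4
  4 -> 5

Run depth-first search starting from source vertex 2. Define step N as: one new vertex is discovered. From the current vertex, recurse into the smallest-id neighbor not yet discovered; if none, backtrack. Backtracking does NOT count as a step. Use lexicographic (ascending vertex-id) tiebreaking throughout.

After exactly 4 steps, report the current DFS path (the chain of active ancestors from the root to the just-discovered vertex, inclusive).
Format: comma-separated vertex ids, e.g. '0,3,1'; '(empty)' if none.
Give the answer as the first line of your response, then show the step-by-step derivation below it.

2,0,3,4

step 1: discover 2; path=2; order=2
step 2: discover 0; path=2>0; order=2,0
step 3: discover 3; path=2>0>3; order=2,0,3
step 4: discover 4; path=2>0>3>4; order=2,0,3,4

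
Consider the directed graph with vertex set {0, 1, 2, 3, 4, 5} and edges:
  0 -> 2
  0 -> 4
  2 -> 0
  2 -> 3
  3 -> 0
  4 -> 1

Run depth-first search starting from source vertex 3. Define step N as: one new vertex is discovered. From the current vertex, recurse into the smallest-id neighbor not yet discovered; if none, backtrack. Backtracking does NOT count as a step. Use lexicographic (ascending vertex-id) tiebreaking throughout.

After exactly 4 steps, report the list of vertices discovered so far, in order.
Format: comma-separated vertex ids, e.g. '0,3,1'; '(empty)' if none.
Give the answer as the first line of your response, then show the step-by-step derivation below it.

3,0,2,4

step 1: discover 3; path=3; order=3
step 2: discover 0; path=3>0; order=3,0
step 3: discover 2; path=3>0>2; order=3,0,2
step 4: discover 4; path=3>0>4; order=3,0,2,4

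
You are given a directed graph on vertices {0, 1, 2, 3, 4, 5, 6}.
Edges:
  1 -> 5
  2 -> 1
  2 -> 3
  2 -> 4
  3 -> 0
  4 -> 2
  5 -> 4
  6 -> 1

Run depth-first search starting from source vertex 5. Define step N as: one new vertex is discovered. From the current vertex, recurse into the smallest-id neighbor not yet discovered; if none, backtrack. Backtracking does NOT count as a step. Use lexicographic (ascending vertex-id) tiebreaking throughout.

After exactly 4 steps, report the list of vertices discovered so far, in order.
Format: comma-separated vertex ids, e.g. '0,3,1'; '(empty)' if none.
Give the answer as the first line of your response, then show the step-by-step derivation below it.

5,4,2,1

step 1: discover 5; path=5; order=5
step 2: discover 4; path=5>4; order=5,4
step 3: discover 2; path=5>4>2; order=5,4,2
step 4: discover 1; path=5>4>2>1; order=5,4,2,1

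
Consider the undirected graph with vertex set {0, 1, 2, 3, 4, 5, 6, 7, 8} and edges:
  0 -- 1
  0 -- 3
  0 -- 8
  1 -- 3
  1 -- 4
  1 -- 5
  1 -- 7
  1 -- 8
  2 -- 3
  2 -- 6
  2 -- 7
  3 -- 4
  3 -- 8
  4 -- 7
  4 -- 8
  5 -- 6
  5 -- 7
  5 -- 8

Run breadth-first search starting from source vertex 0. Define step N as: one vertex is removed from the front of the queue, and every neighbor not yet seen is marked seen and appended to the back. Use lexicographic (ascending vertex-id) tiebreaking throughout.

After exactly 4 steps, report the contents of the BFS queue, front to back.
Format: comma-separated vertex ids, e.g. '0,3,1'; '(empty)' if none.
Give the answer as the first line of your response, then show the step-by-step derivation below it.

4,5,7,2

step 1: dequeue 0; queue=[1,3,8]; order=0
step 2: dequeue 1; queue=[3,8,4,5,7]; order=0,1
step 3: dequeue 3; queue=[8,4,5,7,2]; order=0,1,3
step 4: dequeue 8; queue=[4,5,7,2]; order=0,1,3,8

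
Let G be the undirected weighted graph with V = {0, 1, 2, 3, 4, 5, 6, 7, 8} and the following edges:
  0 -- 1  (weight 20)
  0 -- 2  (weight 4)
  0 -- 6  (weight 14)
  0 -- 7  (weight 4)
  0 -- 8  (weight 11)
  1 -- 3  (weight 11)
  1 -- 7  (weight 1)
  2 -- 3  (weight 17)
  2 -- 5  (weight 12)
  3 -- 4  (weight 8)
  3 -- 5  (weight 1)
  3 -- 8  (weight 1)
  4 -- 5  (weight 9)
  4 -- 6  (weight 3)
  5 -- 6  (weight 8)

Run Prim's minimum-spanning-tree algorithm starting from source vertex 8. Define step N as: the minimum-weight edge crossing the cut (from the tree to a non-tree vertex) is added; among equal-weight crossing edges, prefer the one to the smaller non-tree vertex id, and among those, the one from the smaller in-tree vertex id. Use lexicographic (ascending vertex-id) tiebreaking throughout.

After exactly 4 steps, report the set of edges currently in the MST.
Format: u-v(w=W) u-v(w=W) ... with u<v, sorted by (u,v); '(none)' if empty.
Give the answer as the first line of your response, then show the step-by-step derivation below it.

3-4(w=8) 3-5(w=1) 3-8(w=1) 4-6(w=3)

step 1: add edge 3-8 (w=1); MST = {3-8(w=1)}
step 2: add edge 3-5 (w=1); MST = {3-5(w=1) 3-8(w=1)}
step 3: add edge 3-4 (w=8); MST = {3-4(w=8) 3-5(w=1) 3-8(w=1)}
step 4: add edge 4-6 (w=3); MST = {3-4(w=8) 3-5(w=1) 3-8(w=1) 4-6(w=3)}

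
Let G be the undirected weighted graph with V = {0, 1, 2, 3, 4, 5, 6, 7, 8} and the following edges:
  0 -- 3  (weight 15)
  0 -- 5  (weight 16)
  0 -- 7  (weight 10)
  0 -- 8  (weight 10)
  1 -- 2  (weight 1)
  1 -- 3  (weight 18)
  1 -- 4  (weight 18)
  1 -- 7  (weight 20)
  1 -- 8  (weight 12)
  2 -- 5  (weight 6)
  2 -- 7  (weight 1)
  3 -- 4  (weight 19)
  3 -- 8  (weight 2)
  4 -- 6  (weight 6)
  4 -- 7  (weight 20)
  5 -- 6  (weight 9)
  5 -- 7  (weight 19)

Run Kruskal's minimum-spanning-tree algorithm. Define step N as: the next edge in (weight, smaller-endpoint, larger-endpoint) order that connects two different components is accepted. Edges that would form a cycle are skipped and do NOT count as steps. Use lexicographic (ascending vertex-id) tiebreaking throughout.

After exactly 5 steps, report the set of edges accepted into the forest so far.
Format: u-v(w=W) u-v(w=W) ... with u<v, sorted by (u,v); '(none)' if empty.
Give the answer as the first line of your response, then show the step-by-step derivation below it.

1-2(w=1) 2-5(w=6) 2-7(w=1) 3-8(w=2) 4-6(w=6)

step 1: add edge 1-2 (w=1); MST = {1-2(w=1)}
step 2: add edge 2-7 (w=1); MST = {1-2(w=1) 2-7(w=1)}
step 3: add edge 3-8 (w=2); MST = {1-2(w=1) 2-7(w=1) 3-8(w=2)}
step 4: add edge 2-5 (w=6); MST = {1-2(w=1) 2-5(w=6) 2-7(w=1) 3-8(w=2)}
step 5: add edge 4-6 (w=6); MST = {1-2(w=1) 2-5(w=6) 2-7(w=1) 3-8(w=2) 4-6(w=6)}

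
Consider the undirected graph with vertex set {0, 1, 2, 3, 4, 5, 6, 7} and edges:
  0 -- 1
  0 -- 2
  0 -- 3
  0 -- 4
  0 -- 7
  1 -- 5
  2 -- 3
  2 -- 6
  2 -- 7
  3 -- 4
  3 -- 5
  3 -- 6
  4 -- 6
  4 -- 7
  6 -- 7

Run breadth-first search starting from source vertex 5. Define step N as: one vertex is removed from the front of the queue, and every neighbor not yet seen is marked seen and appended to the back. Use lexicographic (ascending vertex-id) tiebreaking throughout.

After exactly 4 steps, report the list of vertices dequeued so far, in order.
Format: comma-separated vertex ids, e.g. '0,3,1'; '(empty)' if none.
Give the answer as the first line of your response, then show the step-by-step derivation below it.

5,1,3,0

step 1: dequeue 5; queue=[1,3]; order=5
step 2: dequeue 1; queue=[3,0]; order=5,1
step 3: dequeue 3; queue=[0,2,4,6]; order=5,1,3
step 4: dequeue 0; queue=[2,4,6,7]; order=5,1,3,0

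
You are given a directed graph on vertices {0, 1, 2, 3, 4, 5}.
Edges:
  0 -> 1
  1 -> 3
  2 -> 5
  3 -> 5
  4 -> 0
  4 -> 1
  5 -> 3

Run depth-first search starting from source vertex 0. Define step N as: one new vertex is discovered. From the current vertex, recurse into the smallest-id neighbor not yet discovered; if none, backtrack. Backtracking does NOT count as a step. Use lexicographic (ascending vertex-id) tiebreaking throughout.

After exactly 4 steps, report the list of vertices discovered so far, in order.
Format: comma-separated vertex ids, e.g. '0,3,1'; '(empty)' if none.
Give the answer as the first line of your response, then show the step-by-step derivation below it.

0,1,3,5

step 1: discover 0; path=0; order=0
step 2: discover 1; path=0>1; order=0,1
step 3: discover 3; path=0>1>3; order=0,1,3
step 4: discover 5; path=0>1>3>5; order=0,1,3,5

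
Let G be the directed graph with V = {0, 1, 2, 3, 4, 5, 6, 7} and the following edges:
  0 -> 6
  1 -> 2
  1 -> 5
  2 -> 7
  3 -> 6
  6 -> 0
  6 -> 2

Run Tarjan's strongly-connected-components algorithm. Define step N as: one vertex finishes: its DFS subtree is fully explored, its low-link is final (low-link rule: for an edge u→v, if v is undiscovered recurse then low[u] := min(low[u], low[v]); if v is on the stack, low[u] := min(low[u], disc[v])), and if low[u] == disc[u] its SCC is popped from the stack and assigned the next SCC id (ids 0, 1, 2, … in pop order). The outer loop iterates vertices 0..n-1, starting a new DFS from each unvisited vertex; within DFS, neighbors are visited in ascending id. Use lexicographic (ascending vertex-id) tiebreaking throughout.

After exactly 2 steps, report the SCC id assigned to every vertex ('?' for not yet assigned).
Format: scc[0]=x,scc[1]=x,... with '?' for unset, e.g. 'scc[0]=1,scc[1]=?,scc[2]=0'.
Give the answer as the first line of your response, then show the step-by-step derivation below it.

scc[0]=?,scc[1]=?,scc[2]=1,scc[3]=?,scc[4]=?,scc[5]=?,scc[6]=?,scc[7]=0

step 1: low=(low[0]=0,low[1]=?,low[2]=2,low[3]=?,low[4]=?,low[5]=?,low[6]=0,low[7]=3); scc=(scc[0]=?,scc[1]=?,scc[2]=?,scc[3]=?,scc[4]=?,scc[5]=?,scc[6]=?,scc[7]=0)
step 2: low=(low[0]=0,low[1]=?,low[2]=2,low[3]=?,low[4]=?,low[5]=?,low[6]=0,low[7]=3); scc=(scc[0]=?,scc[1]=?,scc[2]=1,scc[3]=?,scc[4]=?,scc[5]=?,scc[6]=?,scc[7]=0)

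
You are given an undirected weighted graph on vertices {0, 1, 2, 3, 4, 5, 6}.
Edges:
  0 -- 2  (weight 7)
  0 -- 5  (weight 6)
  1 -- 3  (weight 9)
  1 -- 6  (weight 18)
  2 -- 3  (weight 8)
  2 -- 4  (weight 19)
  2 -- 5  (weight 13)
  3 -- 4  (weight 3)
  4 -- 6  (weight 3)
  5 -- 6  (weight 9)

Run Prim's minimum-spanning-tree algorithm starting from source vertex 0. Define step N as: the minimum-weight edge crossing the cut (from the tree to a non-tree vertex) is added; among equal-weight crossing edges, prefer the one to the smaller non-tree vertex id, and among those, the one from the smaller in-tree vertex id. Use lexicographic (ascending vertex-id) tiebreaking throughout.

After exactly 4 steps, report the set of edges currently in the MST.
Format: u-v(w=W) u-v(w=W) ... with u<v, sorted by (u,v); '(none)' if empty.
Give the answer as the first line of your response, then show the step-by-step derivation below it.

0-2(w=7) 0-5(w=6) 2-3(w=8) 3-4(w=3)

step 1: add edge 0-5 (w=6); MST = {0-5(w=6)}
step 2: add edge 0-2 (w=7); MST = {0-2(w=7) 0-5(w=6)}
step 3: add edge 2-3 (w=8); MST = {0-2(w=7) 0-5(w=6) 2-3(w=8)}
step 4: add edge 3-4 (w=3); MST = {0-2(w=7) 0-5(w=6) 2-3(w=8) 3-4(w=3)}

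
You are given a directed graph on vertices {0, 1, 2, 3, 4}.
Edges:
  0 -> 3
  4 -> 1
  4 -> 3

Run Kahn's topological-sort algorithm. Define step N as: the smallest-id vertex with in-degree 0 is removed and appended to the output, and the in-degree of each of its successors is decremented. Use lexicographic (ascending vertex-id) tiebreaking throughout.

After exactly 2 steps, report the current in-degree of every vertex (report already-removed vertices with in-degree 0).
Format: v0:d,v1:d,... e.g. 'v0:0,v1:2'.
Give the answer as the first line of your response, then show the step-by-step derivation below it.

v0:0,v1:1,v2:0,v3:1,v4:0

step 1: output 0; order=[0]; indeg=(0,1,0,1,0)
step 2: output 2; order=[0,2]; indeg=(0,1,0,1,0)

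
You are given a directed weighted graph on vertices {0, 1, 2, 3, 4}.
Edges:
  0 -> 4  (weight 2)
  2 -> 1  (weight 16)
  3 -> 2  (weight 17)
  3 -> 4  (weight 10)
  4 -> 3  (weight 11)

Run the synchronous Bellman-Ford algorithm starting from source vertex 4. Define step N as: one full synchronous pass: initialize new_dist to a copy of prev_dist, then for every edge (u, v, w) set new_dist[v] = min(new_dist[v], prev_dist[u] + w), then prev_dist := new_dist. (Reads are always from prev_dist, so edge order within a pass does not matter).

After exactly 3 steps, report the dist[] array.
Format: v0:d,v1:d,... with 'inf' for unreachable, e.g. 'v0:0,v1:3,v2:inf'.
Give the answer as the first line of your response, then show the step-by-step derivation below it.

v0:inf,v1:44,v2:28,v3:11,v4:0

step 1: dist = v0:inf,v1:inf,v2:inf,v3:11,v4:0
step 2: dist = v0:inf,v1:inf,v2:28,v3:11,v4:0
step 3: dist = v0:inf,v1:44,v2:28,v3:11,v4:0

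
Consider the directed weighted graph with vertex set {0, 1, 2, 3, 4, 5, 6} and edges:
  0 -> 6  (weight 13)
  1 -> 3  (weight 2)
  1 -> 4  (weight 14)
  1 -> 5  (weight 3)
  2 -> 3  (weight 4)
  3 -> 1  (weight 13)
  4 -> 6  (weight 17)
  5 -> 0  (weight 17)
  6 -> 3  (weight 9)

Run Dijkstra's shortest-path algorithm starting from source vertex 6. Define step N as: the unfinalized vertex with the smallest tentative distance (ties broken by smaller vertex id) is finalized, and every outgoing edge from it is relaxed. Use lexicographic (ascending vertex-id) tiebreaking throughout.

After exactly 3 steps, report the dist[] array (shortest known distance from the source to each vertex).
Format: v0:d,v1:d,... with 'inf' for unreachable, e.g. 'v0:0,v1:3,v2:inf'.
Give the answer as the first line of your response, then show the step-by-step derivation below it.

v0:inf,v1:22,v2:inf,v3:9,v4:36,v5:25,v6:0

step 1: dist = v0:inf,v1:inf,v2:inf,v3:9,v4:inf,v5:inf,v6:0
step 2: dist = v0:inf,v1:22,v2:inf,v3:9,v4:inf,v5:inf,v6:0
step 3: dist = v0:inf,v1:22,v2:inf,v3:9,v4:36,v5:25,v6:0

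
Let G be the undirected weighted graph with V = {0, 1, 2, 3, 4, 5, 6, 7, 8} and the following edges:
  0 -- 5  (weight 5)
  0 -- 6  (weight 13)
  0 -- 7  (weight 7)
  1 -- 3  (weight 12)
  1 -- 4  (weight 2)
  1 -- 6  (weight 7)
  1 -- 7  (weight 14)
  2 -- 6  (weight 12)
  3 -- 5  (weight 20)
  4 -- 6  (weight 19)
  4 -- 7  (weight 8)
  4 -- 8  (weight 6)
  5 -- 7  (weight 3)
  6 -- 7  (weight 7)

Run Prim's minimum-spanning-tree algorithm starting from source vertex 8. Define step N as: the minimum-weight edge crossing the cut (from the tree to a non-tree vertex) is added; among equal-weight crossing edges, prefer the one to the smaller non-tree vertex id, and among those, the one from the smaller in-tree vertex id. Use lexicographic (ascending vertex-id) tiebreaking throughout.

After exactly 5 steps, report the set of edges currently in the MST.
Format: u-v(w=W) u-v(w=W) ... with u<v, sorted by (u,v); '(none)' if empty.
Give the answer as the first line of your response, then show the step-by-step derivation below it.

1-4(w=2) 1-6(w=7) 4-8(w=6) 5-7(w=3) 6-7(w=7)

step 1: add edge 4-8 (w=6); MST = {4-8(w=6)}
step 2: add edge 1-4 (w=2); MST = {1-4(w=2) 4-8(w=6)}
step 3: add edge 1-6 (w=7); MST = {1-4(w=2) 1-6(w=7) 4-8(w=6)}
step 4: add edge 6-7 (w=7); MST = {1-4(w=2) 1-6(w=7) 4-8(w=6) 6-7(w=7)}
step 5: add edge 5-7 (w=3); MST = {1-4(w=2) 1-6(w=7) 4-8(w=6) 5-7(w=3) 6-7(w=7)}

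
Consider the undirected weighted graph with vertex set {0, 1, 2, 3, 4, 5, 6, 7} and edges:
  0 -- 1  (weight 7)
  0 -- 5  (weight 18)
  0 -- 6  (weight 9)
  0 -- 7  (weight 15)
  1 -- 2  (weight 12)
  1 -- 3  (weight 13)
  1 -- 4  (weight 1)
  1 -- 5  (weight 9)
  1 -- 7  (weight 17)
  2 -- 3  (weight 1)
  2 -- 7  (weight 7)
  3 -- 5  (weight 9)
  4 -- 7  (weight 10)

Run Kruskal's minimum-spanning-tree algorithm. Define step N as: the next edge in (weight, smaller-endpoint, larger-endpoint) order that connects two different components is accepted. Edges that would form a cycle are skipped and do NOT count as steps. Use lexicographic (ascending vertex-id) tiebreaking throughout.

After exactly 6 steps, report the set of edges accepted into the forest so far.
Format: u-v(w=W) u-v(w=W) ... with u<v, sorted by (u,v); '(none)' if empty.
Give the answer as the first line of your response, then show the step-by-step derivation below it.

0-1(w=7) 0-6(w=9) 1-4(w=1) 1-5(w=9) 2-3(w=1) 2-7(w=7)

step 1: add edge 1-4 (w=1); MST = {1-4(w=1)}
step 2: add edge 2-3 (w=1); MST = {1-4(w=1) 2-3(w=1)}
step 3: add edge 0-1 (w=7); MST = {0-1(w=7) 1-4(w=1) 2-3(w=1)}
step 4: add edge 2-7 (w=7); MST = {0-1(w=7) 1-4(w=1) 2-3(w=1) 2-7(w=7)}
step 5: add edge 0-6 (w=9); MST = {0-1(w=7) 0-6(w=9) 1-4(w=1) 2-3(w=1) 2-7(w=7)}
step 6: add edge 1-5 (w=9); MST = {0-1(w=7) 0-6(w=9) 1-4(w=1) 1-5(w=9) 2-3(w=1) 2-7(w=7)}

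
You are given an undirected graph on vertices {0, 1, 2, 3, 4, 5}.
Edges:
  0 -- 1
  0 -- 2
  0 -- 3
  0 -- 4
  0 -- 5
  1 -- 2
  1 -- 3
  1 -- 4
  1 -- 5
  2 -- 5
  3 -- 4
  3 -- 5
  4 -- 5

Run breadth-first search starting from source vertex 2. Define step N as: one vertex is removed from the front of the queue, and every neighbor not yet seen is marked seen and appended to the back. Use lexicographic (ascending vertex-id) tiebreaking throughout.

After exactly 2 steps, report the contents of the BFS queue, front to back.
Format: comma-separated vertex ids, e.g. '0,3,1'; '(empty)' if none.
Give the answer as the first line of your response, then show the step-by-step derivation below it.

1,5,3,4

step 1: dequeue 2; queue=[0,1,5]; order=2
step 2: dequeue 0; queue=[1,5,3,4]; order=2,0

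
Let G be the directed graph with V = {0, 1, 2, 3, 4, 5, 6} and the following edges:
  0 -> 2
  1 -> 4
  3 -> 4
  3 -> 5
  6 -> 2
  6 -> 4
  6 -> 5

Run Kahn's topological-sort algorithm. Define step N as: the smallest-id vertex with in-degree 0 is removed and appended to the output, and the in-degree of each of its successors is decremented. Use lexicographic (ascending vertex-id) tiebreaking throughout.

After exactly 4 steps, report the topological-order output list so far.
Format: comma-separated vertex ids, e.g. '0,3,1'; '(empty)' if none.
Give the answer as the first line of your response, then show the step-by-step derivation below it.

0,1,3,6

step 1: output 0; order=[0]; indeg=(0,0,1,0,3,2,0)
step 2: output 1; order=[0,1]; indeg=(0,0,1,0,2,2,0)
step 3: output 3; order=[0,1,3]; indeg=(0,0,1,0,1,1,0)
step 4: output 6; order=[0,1,3,6]; indeg=(0,0,0,0,0,0,0)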